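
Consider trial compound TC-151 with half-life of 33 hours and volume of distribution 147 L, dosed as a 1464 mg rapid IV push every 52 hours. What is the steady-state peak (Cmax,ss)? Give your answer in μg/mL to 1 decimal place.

15.0 μg/mL

k = ln2/t½ = ln2/33 ≈ 0.021004 h⁻¹; fraction remaining f = e^(−kτ) = e^(−0.021004×52) ≈ 0.3355.
Accumulation ratio R = 1/(1 − f) ≈ 1/0.6645 ≈ 1.5049.
Single-dose peak C₀ = D/Vd = 1464/147 ≈ 9.959 μg/mL.
Steady-state peak Cmax,ss = C₀·R ≈ 9.959 × 1.5049 ≈ 14.987 μg/mL.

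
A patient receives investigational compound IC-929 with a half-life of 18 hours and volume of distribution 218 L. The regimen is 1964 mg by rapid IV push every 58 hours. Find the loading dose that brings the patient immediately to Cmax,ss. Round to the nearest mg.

f = (1/2)^(58/18) ≈ 0.107155; accumulation ratio R = 1/(1−f) ≈ 1.12002.
Loading dose to hit Cmax,ss on first dose: D_load = D_maint·R ≈ 1964 × 1.12002 ≈ 2199.72 mg.

2200 mg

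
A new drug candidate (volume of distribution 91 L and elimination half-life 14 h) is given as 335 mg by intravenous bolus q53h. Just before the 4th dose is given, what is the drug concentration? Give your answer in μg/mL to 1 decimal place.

f = (1/2)^(τ/t½) = (1/2)^(53/14) ≈ 0.0725.
C₀ = D/Vd = 335/91 ≈ 3.681 μg/mL.
Before the 4th dose, 3 doses have been given. Superposition: Cmin = C₀·(f + f² + … + f^3).
≈ 3.681 × (0.0725 + 0.0053 + 0.0004) ≈ 3.681 × 0.0782 ≈ 0.288 μg/mL.

0.3 μg/mL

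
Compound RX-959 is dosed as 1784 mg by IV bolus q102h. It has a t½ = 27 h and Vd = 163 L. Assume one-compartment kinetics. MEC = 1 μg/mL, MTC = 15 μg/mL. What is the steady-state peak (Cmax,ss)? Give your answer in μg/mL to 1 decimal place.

11.8 μg/mL

k = ln2/t½ = ln2/27 ≈ 0.025672 h⁻¹; fraction remaining f = e^(−kτ) = e^(−0.025672×102) ≈ 0.0729.
Accumulation ratio R = 1/(1 − f) ≈ 1/0.9271 ≈ 1.0786.
Each bolus raises the concentration by D/Vd = 1784/163 ≈ 10.945 μg/mL.
Steady-state peak Cmax,ss = C₀·R ≈ 10.945 × 1.0786 ≈ 11.805 μg/mL.
Peak 11.8 μg/mL vs MTC 15 μg/mL: below toxic threshold.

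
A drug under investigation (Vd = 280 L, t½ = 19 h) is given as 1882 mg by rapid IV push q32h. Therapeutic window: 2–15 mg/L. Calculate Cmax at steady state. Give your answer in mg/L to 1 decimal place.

Over one 32-h interval, 32/19 ≈ 1.6842 half-lives elapse, leaving f ≈ 0.3112 of each dose.
At steady state, accumulation factor R = 1/(1 − e^(−kτ)) ≈ 1.4518.
Single-dose peak C₀ = D/Vd = 1882/280 ≈ 6.721 mg/L.
Steady-state peak Cmax,ss = C₀·R ≈ 6.721 × 1.4518 ≈ 9.758 mg/L.
Peak 9.8 mg/L vs MTC 15 mg/L: below toxic threshold.

9.8 mg/L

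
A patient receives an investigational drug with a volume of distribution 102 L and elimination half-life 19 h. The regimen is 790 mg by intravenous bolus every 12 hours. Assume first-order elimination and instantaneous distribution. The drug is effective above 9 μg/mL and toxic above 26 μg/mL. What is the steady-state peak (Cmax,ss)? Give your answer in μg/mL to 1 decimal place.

21.8 μg/mL

Over one 12-h interval, 12/19 ≈ 0.63158 half-lives elapse, leaving f ≈ 0.6455 of each dose.
Accumulation ratio R = 1/(1 − f) ≈ 1/0.3545 ≈ 2.8209.
Each bolus raises the concentration by D/Vd = 790/102 ≈ 7.745 μg/mL.
Cmax,ss = C₀/(1 − f) ≈ 7.745/0.3545 ≈ 21.848 μg/mL.
Peak 21.8 μg/mL vs MTC 26 μg/mL: below toxic threshold.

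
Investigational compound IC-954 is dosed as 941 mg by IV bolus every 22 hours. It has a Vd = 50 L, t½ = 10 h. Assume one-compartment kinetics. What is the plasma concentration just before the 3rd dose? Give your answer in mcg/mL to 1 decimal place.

5.0 mcg/mL

f = (1/2)^(τ/t½) = (1/2)^(22/10) ≈ 0.2176.
C₀ = D/Vd = 941/50 ≈ 18.820 mcg/mL.
Before the 3rd dose, 2 doses have been given. Superposition: Cmin = C₀·(f + f²).
≈ 18.820 × (0.2176 + 0.0473) ≈ 18.820 × 0.2649 ≈ 4.985 mcg/mL.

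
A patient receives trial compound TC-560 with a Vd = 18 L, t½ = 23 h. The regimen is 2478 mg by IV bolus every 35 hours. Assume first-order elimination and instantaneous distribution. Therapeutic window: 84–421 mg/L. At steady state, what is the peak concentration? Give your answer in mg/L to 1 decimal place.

211.2 mg/L

τ/t½ = 35/23 ≈ 1.5217, so fraction remaining f = (1/2)^(35/23) ≈ 0.3483.
At steady state, accumulation factor R = 1/(1 − e^(−kτ)) ≈ 1.5344.
Single-dose peak C₀ = D/Vd = 2478/18 ≈ 137.667 mg/L.
Steady-state peak Cmax,ss = C₀·R ≈ 137.667 × 1.5344 ≈ 211.236 mg/L.
Peak 211.2 mg/L vs MTC 421 mg/L: below toxic threshold.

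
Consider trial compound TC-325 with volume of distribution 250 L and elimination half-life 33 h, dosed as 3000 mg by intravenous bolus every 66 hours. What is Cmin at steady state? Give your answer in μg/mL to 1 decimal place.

The dosing interval is 2 half-lives, so f = 2^(−2) = 0.25.
Accumulation ratio R = 1/(1 − f) = 1/0.75 = 4/3.
Single-dose peak C₀ = D/Vd = 3000/250 = 12 μg/mL.
Steady-state peak Cmax,ss = C₀·R = 12 × 4/3 ≈ 16.000 μg/mL.
Steady-state trough Cmin,ss = Cmax,ss·f ≈ 16.000 × 0.25 ≈ 4.000 μg/mL.

4.0 μg/mL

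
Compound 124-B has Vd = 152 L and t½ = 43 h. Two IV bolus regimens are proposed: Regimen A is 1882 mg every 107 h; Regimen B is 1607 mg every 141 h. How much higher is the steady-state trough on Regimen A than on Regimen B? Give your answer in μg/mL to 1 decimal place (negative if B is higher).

Regimen A: f = (1/2)^(107/43) ≈ 0.1782; Cmin,ss = (1882/152)·f/(1−f) ≈ 2.685 μg/mL.
Regimen B: f = (1/2)^(141/43) ≈ 0.1030; Cmin,ss = (1607/152)·f/(1−f) ≈ 1.214 μg/mL.
Difference ≈ 2.685 − 1.214 ≈ 1.471 μg/mL.

1.5 μg/mL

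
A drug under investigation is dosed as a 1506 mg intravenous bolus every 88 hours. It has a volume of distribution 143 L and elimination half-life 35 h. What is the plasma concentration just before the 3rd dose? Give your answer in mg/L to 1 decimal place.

2.2 mg/L

f = (1/2)^(τ/t½) = (1/2)^(88/35) ≈ 0.1750.
C₀ = D/Vd = 1506/143 ≈ 10.531 mg/L.
Before the 3rd dose, 2 doses have been given. Superposition: Cmin = C₀·(f + f²).
≈ 10.531 × (0.1750 + 0.0306) ≈ 10.531 × 0.2056 ≈ 2.165 mg/L.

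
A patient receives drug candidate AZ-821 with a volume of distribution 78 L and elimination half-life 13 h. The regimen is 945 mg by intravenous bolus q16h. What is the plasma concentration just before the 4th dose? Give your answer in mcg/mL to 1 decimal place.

8.3 mcg/mL

f = (1/2)^(τ/t½) = (1/2)^(16/13) ≈ 0.4261.
C₀ = D/Vd = 945/78 ≈ 12.115 mcg/mL.
Before the 4th dose, 3 doses have been given. Superposition: Cmin = C₀·(f + f² + … + f^3).
≈ 12.115 × (0.4261 + 0.1816 + 0.0774) ≈ 12.115 × 0.6851 ≈ 8.300 mcg/mL.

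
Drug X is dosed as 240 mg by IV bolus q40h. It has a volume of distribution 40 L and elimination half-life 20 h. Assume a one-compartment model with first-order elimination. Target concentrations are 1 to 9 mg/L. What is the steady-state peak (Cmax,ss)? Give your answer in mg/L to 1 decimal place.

8.0 mg/L

τ = 40 h = 2 half-lives, so f = (1/2)^2 = 0.25.
At steady state, R = 1/(1 − 0.25) = 4/3.
Single-dose peak C₀ = D/Vd = 240/40 = 6 mg/L.
Steady-state peak Cmax,ss = C₀·R = 6 × 4/3 ≈ 8.000 mg/L.
Peak 8.0 mg/L vs MTC 9 mg/L: below toxic threshold.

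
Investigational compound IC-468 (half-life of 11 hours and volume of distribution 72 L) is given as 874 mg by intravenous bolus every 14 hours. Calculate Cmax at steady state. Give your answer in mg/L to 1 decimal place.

k = ln2/t½ = ln2/11 ≈ 0.063013 h⁻¹; fraction remaining f = e^(−kτ) = e^(−0.063013×14) ≈ 0.4139.
Accumulation ratio R = 1/(1 − f) ≈ 1/0.5861 ≈ 1.7062.
Each bolus raises the concentration by D/Vd = 874/72 ≈ 12.139 mg/L.
Steady-state peak Cmax,ss = C₀·R ≈ 12.139 × 1.7062 ≈ 20.712 mg/L.

20.7 mg/L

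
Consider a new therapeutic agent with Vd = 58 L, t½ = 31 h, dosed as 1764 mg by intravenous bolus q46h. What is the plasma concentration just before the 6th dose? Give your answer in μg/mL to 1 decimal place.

f = (1/2)^(τ/t½) = (1/2)^(46/31) ≈ 0.3575.
C₀ = D/Vd = 1764/58 ≈ 30.414 μg/mL.
Before the 6th dose, 5 doses have been given. Superposition: Cmin = C₀·(f + f² + … + f^5).
≈ 30.414 × (0.3575 + 0.1278 + 0.0457 + 0.0163 + 0.0058) ≈ 30.414 × 0.5531 ≈ 16.822 μg/mL.

16.8 μg/mL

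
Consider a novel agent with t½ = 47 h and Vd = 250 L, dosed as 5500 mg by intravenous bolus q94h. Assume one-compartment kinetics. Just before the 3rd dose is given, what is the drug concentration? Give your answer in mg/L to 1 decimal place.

f = (1/2)^(τ/t½) = (1/2)^(94/47) ≈ 0.2500.
C₀ = D/Vd = 5500/250 ≈ 22.000 mg/L.
Before the 3rd dose, 2 doses have been given. Superposition: Cmin = C₀·(f + f²).
≈ 22.000 × (0.2500 + 0.0625) ≈ 22.000 × 0.3125 ≈ 6.875 mg/L.

6.9 mg/L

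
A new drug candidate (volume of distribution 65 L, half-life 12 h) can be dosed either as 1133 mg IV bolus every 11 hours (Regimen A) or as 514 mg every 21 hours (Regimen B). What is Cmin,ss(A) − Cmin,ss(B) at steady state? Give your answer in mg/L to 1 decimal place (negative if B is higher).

Regimen A: f = (1/2)^(11/12) ≈ 0.5297; Cmin,ss = (1133/65)·f/(1−f) ≈ 19.632 mg/L.
Regimen B: f = (1/2)^(21/12) ≈ 0.2973; Cmin,ss = (514/65)·f/(1−f) ≈ 3.346 mg/L.
Difference ≈ 19.632 − 3.346 ≈ 16.286 mg/L.

16.3 mg/L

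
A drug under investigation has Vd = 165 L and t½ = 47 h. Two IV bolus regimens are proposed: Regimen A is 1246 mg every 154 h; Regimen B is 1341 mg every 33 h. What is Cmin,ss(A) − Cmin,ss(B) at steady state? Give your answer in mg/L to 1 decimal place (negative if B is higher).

-12.1 mg/L

Regimen A: f = (1/2)^(154/47) ≈ 0.1032; Cmin,ss = (1246/165)·f/(1−f) ≈ 0.869 mg/L.
Regimen B: f = (1/2)^(33/47) ≈ 0.6147; Cmin,ss = (1341/165)·f/(1−f) ≈ 12.966 mg/L.
Difference ≈ 0.869 − 12.966 ≈ -12.097 mg/L.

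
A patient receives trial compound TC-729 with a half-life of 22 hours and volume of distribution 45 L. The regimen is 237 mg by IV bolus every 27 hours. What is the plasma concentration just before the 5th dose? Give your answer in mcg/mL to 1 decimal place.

f = (1/2)^(τ/t½) = (1/2)^(27/22) ≈ 0.4271.
C₀ = D/Vd = 237/45 ≈ 5.267 mcg/mL.
Before the 5th dose, 4 doses have been given. Superposition: Cmin = C₀·(f + f² + … + f^4).
≈ 5.267 × (0.4271 + 0.1824 + 0.0779 + 0.0333) ≈ 5.267 × 0.7207 ≈ 3.796 mcg/mL.

3.8 mcg/mL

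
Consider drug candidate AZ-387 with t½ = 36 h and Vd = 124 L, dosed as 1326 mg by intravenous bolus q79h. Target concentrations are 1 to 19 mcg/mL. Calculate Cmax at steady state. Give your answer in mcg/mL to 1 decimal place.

Over one 79-h interval, 79/36 ≈ 2.1944 half-lives elapse, leaving f ≈ 0.2185 of each dose.
At steady state, accumulation factor R = 1/(1 − e^(−kτ)) ≈ 1.2796.
Single-dose peak C₀ = D/Vd = 1326/124 ≈ 10.694 mcg/mL.
Cmax,ss = C₀/(1 − f) ≈ 10.694/0.7815 ≈ 13.684 mcg/mL.
Peak 13.7 mcg/mL vs MTC 19 mcg/mL: below toxic threshold.

13.7 mcg/mL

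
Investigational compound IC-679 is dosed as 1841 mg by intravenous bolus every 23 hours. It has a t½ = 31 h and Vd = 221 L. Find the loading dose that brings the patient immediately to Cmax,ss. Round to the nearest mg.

4579 mg

f = (1/2)^(23/31) ≈ 0.597937; accumulation ratio R = 1/(1−f) ≈ 2.48717.
Loading dose to hit Cmax,ss on first dose: D_load = D_maint·R ≈ 1841 × 2.48717 ≈ 4578.88 mg.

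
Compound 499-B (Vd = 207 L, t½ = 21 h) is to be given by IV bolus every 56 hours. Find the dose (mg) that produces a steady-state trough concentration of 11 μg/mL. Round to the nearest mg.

τ/t½ = 56/21 ≈ 2.6667, so f = (1/2)^(56/21) ≈ 0.157490.
Cmin,ss = (D/Vd)·f/(1−f), so D = Cmin,ss·Vd·(1−f)/f.
D = 11 × 207 × (1−f)/f ≈ 11 × 207 × 5.34961 ≈ 12181.06 mg.

12181 mg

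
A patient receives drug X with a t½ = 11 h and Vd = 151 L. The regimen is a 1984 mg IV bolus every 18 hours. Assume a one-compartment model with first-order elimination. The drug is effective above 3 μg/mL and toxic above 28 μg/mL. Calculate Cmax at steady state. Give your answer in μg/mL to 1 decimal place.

19.4 μg/mL

τ/t½ = 18/11 ≈ 1.6364, so fraction remaining f = (1/2)^(18/11) ≈ 0.3217.
At steady state, accumulation factor R = 1/(1 − e^(−kτ)) ≈ 1.4743.
Each bolus raises the concentration by D/Vd = 1984/151 ≈ 13.139 μg/mL.
Steady-state peak Cmax,ss = C₀·R ≈ 13.139 × 1.4743 ≈ 19.371 μg/mL.
Peak 19.4 μg/mL vs MTC 28 μg/mL: below toxic threshold.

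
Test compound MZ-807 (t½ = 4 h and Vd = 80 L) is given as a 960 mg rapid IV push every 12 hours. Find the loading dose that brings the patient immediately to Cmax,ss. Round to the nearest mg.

f = (1/2)^(12/4) ≈ 0.125000; accumulation ratio R = 1/(1−f) ≈ 1.14286.
Loading dose to hit Cmax,ss on first dose: D_load = D_maint·R ≈ 960 × 1.14286 ≈ 1097.15 mg.

1097 mg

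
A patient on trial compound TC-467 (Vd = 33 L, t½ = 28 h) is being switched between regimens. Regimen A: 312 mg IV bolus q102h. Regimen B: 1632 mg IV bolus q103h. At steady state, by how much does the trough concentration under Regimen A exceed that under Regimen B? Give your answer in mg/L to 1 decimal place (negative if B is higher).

Regimen A: f = (1/2)^(102/28) ≈ 0.0801; Cmin,ss = (312/33)·f/(1−f) ≈ 0.823 mg/L.
Regimen B: f = (1/2)^(103/28) ≈ 0.0781; Cmin,ss = (1632/33)·f/(1−f) ≈ 4.190 mg/L.
Difference ≈ 0.823 − 4.190 ≈ -3.367 mg/L.

-3.4 mg/L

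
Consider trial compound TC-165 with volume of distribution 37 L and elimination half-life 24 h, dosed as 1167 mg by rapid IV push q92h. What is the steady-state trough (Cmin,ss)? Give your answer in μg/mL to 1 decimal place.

2.4 μg/mL

Over one 92-h interval, 92/24 ≈ 3.8333 half-lives elapse, leaving f ≈ 0.0702 of each dose.
Each bolus raises the concentration by D/Vd = 1167/37 ≈ 31.541 μg/mL.
Steady-state trough Cmin,ss = C₀·f/(1−f) ≈ 31.541 × 0.0702/0.9298 ≈ 2.381 μg/mL.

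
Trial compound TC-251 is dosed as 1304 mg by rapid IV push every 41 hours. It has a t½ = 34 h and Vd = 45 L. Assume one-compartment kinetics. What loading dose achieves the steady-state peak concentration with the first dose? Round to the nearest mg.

f = (1/2)^(41/34) ≈ 0.433504; accumulation ratio R = 1/(1−f) ≈ 1.76524.
Loading dose to hit Cmax,ss on first dose: D_load = D_maint·R ≈ 1304 × 1.76524 ≈ 2301.87 mg.

2302 mg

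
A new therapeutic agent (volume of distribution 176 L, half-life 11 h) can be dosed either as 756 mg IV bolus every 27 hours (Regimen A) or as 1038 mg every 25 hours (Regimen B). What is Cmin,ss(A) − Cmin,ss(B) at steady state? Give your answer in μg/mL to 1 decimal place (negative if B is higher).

Regimen A: f = (1/2)^(27/11) ≈ 0.1824; Cmin,ss = (756/176)·f/(1−f) ≈ 0.958 μg/mL.
Regimen B: f = (1/2)^(25/11) ≈ 0.2069; Cmin,ss = (1038/176)·f/(1−f) ≈ 1.539 μg/mL.
Difference ≈ 0.958 − 1.539 ≈ -0.581 μg/mL.

-0.6 μg/mL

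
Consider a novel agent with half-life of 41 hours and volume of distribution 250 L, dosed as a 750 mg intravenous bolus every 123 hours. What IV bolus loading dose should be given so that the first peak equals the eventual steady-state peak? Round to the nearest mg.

f = (1/2)^(123/41) ≈ 0.125000; accumulation ratio R = 1/(1−f) ≈ 1.14286.
Loading dose to hit Cmax,ss on first dose: D_load = D_maint·R ≈ 750 × 1.14286 ≈ 857.14 mg.

857 mg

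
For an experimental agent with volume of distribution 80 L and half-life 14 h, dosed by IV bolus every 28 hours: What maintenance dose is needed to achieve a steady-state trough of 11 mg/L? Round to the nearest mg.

2640 mg

τ/t½ = 28/14 ≈ 2, so f = (1/2)^(28/14) ≈ 0.250000.
Cmin,ss = (D/Vd)·f/(1−f), so D = Cmin,ss·Vd·(1−f)/f.
D = 11 × 80 × (1−f)/f ≈ 11 × 80 × 3.00000 ≈ 2640.00 mg.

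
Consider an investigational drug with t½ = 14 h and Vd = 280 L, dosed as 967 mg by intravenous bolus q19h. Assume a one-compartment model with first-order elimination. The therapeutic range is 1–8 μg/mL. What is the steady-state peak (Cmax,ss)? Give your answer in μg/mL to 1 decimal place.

τ/t½ = 19/14 ≈ 1.3571, so fraction remaining f = (1/2)^(19/14) ≈ 0.3904.
At steady state, accumulation factor R = 1/(1 − e^(−kτ)) ≈ 1.6404.
Single-dose peak C₀ = D/Vd = 967/280 ≈ 3.454 μg/mL.
Steady-state peak Cmax,ss = C₀·R ≈ 3.454 × 1.6404 ≈ 5.666 μg/mL.
Peak 5.7 μg/mL vs MTC 8 μg/mL: below toxic threshold.

5.7 μg/mL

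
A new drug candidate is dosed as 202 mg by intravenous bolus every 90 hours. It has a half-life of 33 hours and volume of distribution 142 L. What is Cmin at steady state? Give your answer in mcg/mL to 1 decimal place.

0.3 mcg/mL

Over one 90-h interval, 90/33 ≈ 2.7273 half-lives elapse, leaving f ≈ 0.1510 of each dose.
Accumulation ratio R = 1/(1 − f) ≈ 1/0.8490 ≈ 1.1779.
Each bolus raises the concentration by D/Vd = 202/142 ≈ 1.423 mcg/mL.
Steady-state peak Cmax,ss = C₀·R ≈ 1.423 × 1.1779 ≈ 1.676 mcg/mL.
Steady-state trough Cmin,ss = Cmax,ss·f ≈ 1.676 × 0.1510 ≈ 0.253 mcg/mL.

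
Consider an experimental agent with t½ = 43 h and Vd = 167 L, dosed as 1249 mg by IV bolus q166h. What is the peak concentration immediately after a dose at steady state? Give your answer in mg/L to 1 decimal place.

τ/t½ = 166/43 ≈ 3.8605, so fraction remaining f = (1/2)^(166/43) ≈ 0.0688.
At steady state, accumulation factor R = 1/(1 − e^(−kτ)) ≈ 1.0739.
Single-dose peak C₀ = D/Vd = 1249/167 ≈ 7.479 mg/L.
Steady-state peak Cmax,ss = C₀·R ≈ 7.479 × 1.0739 ≈ 8.032 mg/L.

8.0 mg/L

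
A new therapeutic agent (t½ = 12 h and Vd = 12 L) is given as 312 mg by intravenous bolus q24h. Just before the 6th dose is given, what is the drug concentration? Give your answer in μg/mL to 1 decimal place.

8.7 μg/mL

f = (1/2)^(τ/t½) = (1/2)^(24/12) ≈ 0.2500.
C₀ = D/Vd = 312/12 ≈ 26.000 μg/mL.
Before the 6th dose, 5 doses have been given. Superposition: Cmin = C₀·(f + f² + … + f^5).
≈ 26.000 × (0.2500 + 0.0625 + 0.0156 + 0.0039 + 0.0010) ≈ 26.000 × 0.3330 ≈ 8.658 μg/mL.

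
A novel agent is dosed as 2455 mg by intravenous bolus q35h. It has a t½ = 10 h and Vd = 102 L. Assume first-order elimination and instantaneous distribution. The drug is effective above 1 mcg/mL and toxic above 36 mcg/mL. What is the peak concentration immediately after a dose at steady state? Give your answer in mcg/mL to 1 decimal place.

26.4 mcg/mL

k = ln2/t½ = ln2/10 ≈ 0.069315 h⁻¹; fraction remaining f = e^(−kτ) = e^(−0.069315×35) ≈ 0.0884.
At steady state, accumulation factor R = 1/(1 − e^(−kτ)) ≈ 1.0970.
Each bolus raises the concentration by D/Vd = 2455/102 ≈ 24.069 mcg/mL.
Steady-state peak Cmax,ss = C₀·R ≈ 24.069 × 1.0970 ≈ 26.404 mcg/mL.
Peak 26.4 mcg/mL vs MTC 36 mcg/mL: below toxic threshold.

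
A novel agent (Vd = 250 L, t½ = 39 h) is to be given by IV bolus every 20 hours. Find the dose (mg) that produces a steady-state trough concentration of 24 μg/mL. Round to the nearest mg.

2561 mg

τ/t½ = 20/39 ≈ 0.51282, so f = (1/2)^(20/39) ≈ 0.700851.
Cmin,ss = (D/Vd)·f/(1−f), so D = Cmin,ss·Vd·(1−f)/f.
D = 24 × 250 × (1−f)/f ≈ 24 × 250 × 0.42684 ≈ 2561.04 mg.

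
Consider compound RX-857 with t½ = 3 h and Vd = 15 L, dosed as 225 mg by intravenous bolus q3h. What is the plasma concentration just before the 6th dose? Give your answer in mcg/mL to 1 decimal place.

14.5 mcg/mL

f = (1/2)^(τ/t½) = (1/2)^(3/3) ≈ 0.5000.
C₀ = D/Vd = 225/15 ≈ 15.000 mcg/mL.
Before the 6th dose, 5 doses have been given. Superposition: Cmin = C₀·(f + f² + … + f^5).
≈ 15.000 × (0.5000 + 0.2500 + 0.1250 + 0.0625 + 0.0313) ≈ 15.000 × 0.9688 ≈ 14.532 mcg/mL.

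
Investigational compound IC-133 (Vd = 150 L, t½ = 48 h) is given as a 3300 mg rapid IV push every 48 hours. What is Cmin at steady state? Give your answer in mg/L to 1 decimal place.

The dosing interval is 1 half-life, so f = 2^(−1) = 0.5.
Accumulation ratio R = 1/(1 − f) = 1/0.5 = 2/1.
Single-dose peak C₀ = D/Vd = 3300/150 = 22 mg/L.
Steady-state peak Cmax,ss = C₀·R = 22 × 2/1 ≈ 44.000 mg/L.
Steady-state trough Cmin,ss = Cmax,ss·f ≈ 44.000 × 0.5 ≈ 22.000 mg/L.

22.0 mg/L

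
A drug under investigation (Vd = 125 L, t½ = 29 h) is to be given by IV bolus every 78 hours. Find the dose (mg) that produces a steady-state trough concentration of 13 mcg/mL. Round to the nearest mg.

τ/t½ = 78/29 ≈ 2.6897, so f = (1/2)^(78/29) ≈ 0.155001.
Cmin,ss = (D/Vd)·f/(1−f), so D = Cmin,ss·Vd·(1−f)/f.
D = 13 × 125 × (1−f)/f ≈ 13 × 125 × 5.45157 ≈ 8858.80 mg.

8859 mg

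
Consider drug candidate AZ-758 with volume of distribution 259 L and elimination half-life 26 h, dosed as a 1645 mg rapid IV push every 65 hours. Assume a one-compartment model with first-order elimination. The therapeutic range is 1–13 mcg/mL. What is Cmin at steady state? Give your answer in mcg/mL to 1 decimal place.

1.4 mcg/mL

k = ln2/t½ = ln2/26 ≈ 0.026660 h⁻¹; fraction remaining f = e^(−kτ) = e^(−0.026660×65) ≈ 0.1768.
At steady state, accumulation factor R = 1/(1 − e^(−kτ)) ≈ 1.2148.
Each bolus raises the concentration by D/Vd = 1645/259 ≈ 6.351 mcg/mL.
Steady-state peak Cmax,ss = C₀·R ≈ 6.351 × 1.2148 ≈ 7.715 mcg/mL.
Steady-state trough Cmin,ss = Cmax,ss·f ≈ 7.715 × 0.1768 ≈ 1.364 mcg/mL.
Trough 1.4 mcg/mL vs MEC 1 mcg/mL: adequate.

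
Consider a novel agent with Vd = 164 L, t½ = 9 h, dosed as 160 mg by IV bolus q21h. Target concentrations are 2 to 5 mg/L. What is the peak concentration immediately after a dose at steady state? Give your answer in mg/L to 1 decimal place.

τ/t½ = 21/9 ≈ 2.3333, so fraction remaining f = (1/2)^(21/9) ≈ 0.1984.
At steady state, accumulation factor R = 1/(1 − e^(−kτ)) ≈ 1.2475.
Each bolus raises the concentration by D/Vd = 160/164 ≈ 0.976 mg/L.
Steady-state peak Cmax,ss = C₀·R ≈ 0.976 × 1.2475 ≈ 1.218 mg/L.
Peak 1.2 mg/L vs MTC 5 mg/L: below toxic threshold.

1.2 mg/L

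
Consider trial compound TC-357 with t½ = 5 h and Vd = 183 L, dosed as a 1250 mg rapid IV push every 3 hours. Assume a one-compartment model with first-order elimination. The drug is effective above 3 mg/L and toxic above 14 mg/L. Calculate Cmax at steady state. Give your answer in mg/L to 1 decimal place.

20.1 mg/L

τ/t½ = 3/5 ≈ 0.6, so fraction remaining f = (1/2)^(3/5) ≈ 0.6598.
At steady state, accumulation factor R = 1/(1 − e^(−kτ)) ≈ 2.9394.
Each bolus raises the concentration by D/Vd = 1250/183 ≈ 6.831 mg/L.
Steady-state peak Cmax,ss = C₀·R ≈ 6.831 × 2.9394 ≈ 20.079 mg/L.
Peak 20.1 mg/L vs MTC 14 mg/L: exceeds toxic threshold.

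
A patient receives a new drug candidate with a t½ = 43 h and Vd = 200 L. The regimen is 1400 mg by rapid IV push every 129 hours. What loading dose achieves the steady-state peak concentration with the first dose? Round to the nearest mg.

1600 mg

f = (1/2)^(129/43) ≈ 0.125000; accumulation ratio R = 1/(1−f) ≈ 1.14286.
Loading dose to hit Cmax,ss on first dose: D_load = D_maint·R ≈ 1400 × 1.14286 ≈ 1600.00 mg.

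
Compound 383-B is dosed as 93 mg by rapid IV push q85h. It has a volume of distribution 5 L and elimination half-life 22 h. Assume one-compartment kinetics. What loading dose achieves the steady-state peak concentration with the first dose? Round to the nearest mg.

100 mg

f = (1/2)^(85/22) ≈ 0.068696; accumulation ratio R = 1/(1−f) ≈ 1.07376.
Loading dose to hit Cmax,ss on first dose: D_load = D_maint·R ≈ 93 × 1.07376 ≈ 99.86 mg.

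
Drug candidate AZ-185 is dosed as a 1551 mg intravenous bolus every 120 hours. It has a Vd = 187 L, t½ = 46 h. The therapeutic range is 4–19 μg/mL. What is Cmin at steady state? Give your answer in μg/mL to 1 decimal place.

1.6 μg/mL

Over one 120-h interval, 120/46 ≈ 2.6087 half-lives elapse, leaving f ≈ 0.1639 of each dose.
Single-dose peak C₀ = D/Vd = 1551/187 ≈ 8.294 μg/mL.
Steady-state trough Cmin,ss = C₀·f/(1−f) ≈ 8.294 × 0.1639/0.8361 ≈ 1.626 μg/mL.
Trough 1.6 μg/mL vs MEC 4 μg/mL: subtherapeutic.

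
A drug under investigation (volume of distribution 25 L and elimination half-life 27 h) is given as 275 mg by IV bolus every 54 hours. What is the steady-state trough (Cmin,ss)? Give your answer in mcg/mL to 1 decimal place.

The dosing interval is 2 half-lives, so f = 2^(−2) = 0.25.
At steady state, R = 1/(1 − 0.25) = 4/3.
Single-dose peak C₀ = D/Vd = 275/25 = 11 mcg/mL.
Steady-state peak Cmax,ss = C₀·R = 11 × 4/3 ≈ 14.667 mcg/mL.
Steady-state trough Cmin,ss = Cmax,ss·f ≈ 14.667 × 0.25 ≈ 3.667 mcg/mL.

3.7 mcg/mL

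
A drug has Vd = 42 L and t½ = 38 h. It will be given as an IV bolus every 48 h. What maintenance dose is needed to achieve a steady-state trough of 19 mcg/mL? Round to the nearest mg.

τ/t½ = 48/38 ≈ 1.2632, so f = (1/2)^(48/38) ≈ 0.416631.
Cmin,ss = (D/Vd)·f/(1−f), so D = Cmin,ss·Vd·(1−f)/f.
D = 19 × 42 × (1−f)/f ≈ 19 × 42 × 1.40021 ≈ 1117.37 mg.

1117 mg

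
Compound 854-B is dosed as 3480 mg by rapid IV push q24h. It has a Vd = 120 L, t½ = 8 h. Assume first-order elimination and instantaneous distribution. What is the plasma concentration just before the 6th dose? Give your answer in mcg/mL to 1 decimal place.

4.1 mcg/mL

f = (1/2)^(τ/t½) = (1/2)^(24/8) ≈ 0.1250.
C₀ = D/Vd = 3480/120 ≈ 29.000 mcg/mL.
Before the 6th dose, 5 doses have been given. Superposition: Cmin = C₀·(f + f² + … + f^5).
≈ 29.000 × (0.1250 + 0.0156 + 0.0020 + 0.0002 + 0.0000) ≈ 29.000 × 0.1428 ≈ 4.141 mcg/mL.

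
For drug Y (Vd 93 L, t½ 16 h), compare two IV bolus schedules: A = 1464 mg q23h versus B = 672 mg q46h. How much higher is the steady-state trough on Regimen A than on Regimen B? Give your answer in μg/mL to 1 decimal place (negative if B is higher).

8.1 μg/mL

Regimen A: f = (1/2)^(23/16) ≈ 0.3692; Cmin,ss = (1464/93)·f/(1−f) ≈ 9.214 μg/mL.
Regimen B: f = (1/2)^(46/16) ≈ 0.1363; Cmin,ss = (672/93)·f/(1−f) ≈ 1.140 μg/mL.
Difference ≈ 9.214 − 1.140 ≈ 8.074 μg/mL.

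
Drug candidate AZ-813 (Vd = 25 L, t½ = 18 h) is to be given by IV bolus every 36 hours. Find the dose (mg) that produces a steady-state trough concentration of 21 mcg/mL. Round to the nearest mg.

1575 mg

τ/t½ = 36/18 ≈ 2, so f = (1/2)^(36/18) ≈ 0.250000.
Cmin,ss = (D/Vd)·f/(1−f), so D = Cmin,ss·Vd·(1−f)/f.
D = 21 × 25 × (1−f)/f ≈ 21 × 25 × 3.00000 ≈ 1575.00 mg.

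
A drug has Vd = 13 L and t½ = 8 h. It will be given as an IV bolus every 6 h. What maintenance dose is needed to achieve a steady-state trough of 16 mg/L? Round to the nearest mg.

142 mg

τ/t½ = 6/8 ≈ 0.75, so f = (1/2)^(6/8) ≈ 0.594604.
Cmin,ss = (D/Vd)·f/(1−f), so D = Cmin,ss·Vd·(1−f)/f.
D = 16 × 13 × (1−f)/f ≈ 16 × 13 × 0.68179 ≈ 141.81 mg.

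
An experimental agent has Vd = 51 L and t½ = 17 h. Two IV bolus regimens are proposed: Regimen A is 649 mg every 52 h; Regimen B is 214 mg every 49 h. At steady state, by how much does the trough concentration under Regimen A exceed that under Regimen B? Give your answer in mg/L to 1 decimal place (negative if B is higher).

1.1 mg/L

Regimen A: f = (1/2)^(52/17) ≈ 0.1200; Cmin,ss = (649/51)·f/(1−f) ≈ 1.735 mg/L.
Regimen B: f = (1/2)^(49/17) ≈ 0.1356; Cmin,ss = (214/51)·f/(1−f) ≈ 0.658 mg/L.
Difference ≈ 1.735 − 0.658 ≈ 1.077 mg/L.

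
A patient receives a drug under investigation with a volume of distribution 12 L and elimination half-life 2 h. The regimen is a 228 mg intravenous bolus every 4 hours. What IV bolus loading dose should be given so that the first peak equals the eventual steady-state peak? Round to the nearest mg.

f = (1/2)^(4/2) ≈ 0.250000; accumulation ratio R = 1/(1−f) ≈ 1.33333.
Loading dose to hit Cmax,ss on first dose: D_load = D_maint·R ≈ 228 × 1.33333 ≈ 304.00 mg.

304 mg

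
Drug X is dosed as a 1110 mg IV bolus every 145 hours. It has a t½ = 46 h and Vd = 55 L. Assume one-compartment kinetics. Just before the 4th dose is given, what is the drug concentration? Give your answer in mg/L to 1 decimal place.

f = (1/2)^(τ/t½) = (1/2)^(145/46) ≈ 0.1125.
C₀ = D/Vd = 1110/55 ≈ 20.182 mg/L.
Before the 4th dose, 3 doses have been given. Superposition: Cmin = C₀·(f + f² + … + f^3).
≈ 20.182 × (0.1125 + 0.0127 + 0.0014) ≈ 20.182 × 0.1266 ≈ 2.555 mg/L.

2.6 mg/L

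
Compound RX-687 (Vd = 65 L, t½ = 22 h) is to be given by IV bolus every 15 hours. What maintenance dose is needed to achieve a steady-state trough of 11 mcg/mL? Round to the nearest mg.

τ/t½ = 15/22 ≈ 0.68182, so f = (1/2)^(15/22) ≈ 0.623379.
Cmin,ss = (D/Vd)·f/(1−f), so D = Cmin,ss·Vd·(1−f)/f.
D = 11 × 65 × (1−f)/f ≈ 11 × 65 × 0.60416 ≈ 431.97 mg.

432 mg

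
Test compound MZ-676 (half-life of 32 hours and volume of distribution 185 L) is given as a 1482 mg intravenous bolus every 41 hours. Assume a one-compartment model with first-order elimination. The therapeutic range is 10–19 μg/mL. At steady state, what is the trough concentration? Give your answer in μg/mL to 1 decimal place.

k = ln2/t½ = ln2/32 ≈ 0.021661 h⁻¹; fraction remaining f = e^(−kτ) = e^(−0.021661×41) ≈ 0.4114.
Each bolus raises the concentration by D/Vd = 1482/185 ≈ 8.011 μg/mL.
Steady-state trough Cmin,ss = C₀·f/(1−f) ≈ 8.011 × 0.4114/0.5886 ≈ 5.599 μg/mL.
Trough 5.6 μg/mL vs MEC 10 μg/mL: subtherapeutic.

5.6 μg/mL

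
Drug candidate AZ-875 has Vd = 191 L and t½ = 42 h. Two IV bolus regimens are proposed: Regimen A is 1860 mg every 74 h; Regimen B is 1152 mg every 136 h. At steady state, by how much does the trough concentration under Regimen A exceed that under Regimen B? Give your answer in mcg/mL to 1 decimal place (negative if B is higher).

3.4 mcg/mL

Regimen A: f = (1/2)^(74/42) ≈ 0.2949; Cmin,ss = (1860/191)·f/(1−f) ≈ 4.073 mcg/mL.
Regimen B: f = (1/2)^(136/42) ≈ 0.1060; Cmin,ss = (1152/191)·f/(1−f) ≈ 0.715 mcg/mL.
Difference ≈ 4.073 − 0.715 ≈ 3.358 mcg/mL.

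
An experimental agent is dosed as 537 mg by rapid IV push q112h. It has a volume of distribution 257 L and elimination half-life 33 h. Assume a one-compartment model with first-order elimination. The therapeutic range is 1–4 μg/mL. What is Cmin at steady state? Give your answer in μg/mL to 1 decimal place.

0.2 μg/mL

τ/t½ = 112/33 ≈ 3.3939, so fraction remaining f = (1/2)^(112/33) ≈ 0.0951.
Each bolus raises the concentration by D/Vd = 537/257 ≈ 2.089 μg/mL.
Steady-state trough Cmin,ss = C₀·f/(1−f) ≈ 2.089 × 0.0951/0.9049 ≈ 0.220 μg/mL.
Trough 0.2 μg/mL vs MEC 1 μg/mL: subtherapeutic.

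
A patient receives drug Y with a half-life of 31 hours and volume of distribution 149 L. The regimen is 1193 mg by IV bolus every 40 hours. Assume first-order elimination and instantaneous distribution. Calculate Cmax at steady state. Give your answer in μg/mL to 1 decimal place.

k = ln2/t½ = ln2/31 ≈ 0.022360 h⁻¹; fraction remaining f = e^(−kτ) = e^(−0.022360×40) ≈ 0.4089.
Accumulation ratio R = 1/(1 − f) ≈ 1/0.5911 ≈ 1.6918.
Each bolus raises the concentration by D/Vd = 1193/149 ≈ 8.007 μg/mL.
Cmax,ss = C₀/(1 − f) ≈ 8.007/0.5911 ≈ 13.546 μg/mL.

13.5 μg/mL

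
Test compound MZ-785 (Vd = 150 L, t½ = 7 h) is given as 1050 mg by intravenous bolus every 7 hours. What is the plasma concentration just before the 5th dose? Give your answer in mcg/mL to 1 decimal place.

6.6 mcg/mL

f = (1/2)^(τ/t½) = (1/2)^(7/7) ≈ 0.5000.
C₀ = D/Vd = 1050/150 ≈ 7.000 mcg/mL.
Before the 5th dose, 4 doses have been given. Superposition: Cmin = C₀·(f + f² + … + f^4).
≈ 7.000 × (0.5000 + 0.2500 + 0.1250 + 0.0625) ≈ 7.000 × 0.9375 ≈ 6.562 mcg/mL.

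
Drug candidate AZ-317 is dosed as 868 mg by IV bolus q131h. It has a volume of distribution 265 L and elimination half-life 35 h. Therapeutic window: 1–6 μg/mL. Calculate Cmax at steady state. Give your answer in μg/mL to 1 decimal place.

Over one 131-h interval, 131/35 ≈ 3.7429 half-lives elapse, leaving f ≈ 0.0747 of each dose.
At steady state, accumulation factor R = 1/(1 − e^(−kτ)) ≈ 1.0807.
Single-dose peak C₀ = D/Vd = 868/265 ≈ 3.275 μg/mL.
Cmax,ss = C₀/(1 − f) ≈ 3.275/0.9253 ≈ 3.539 μg/mL.
Peak 3.5 μg/mL vs MTC 6 μg/mL: below toxic threshold.

3.5 μg/mL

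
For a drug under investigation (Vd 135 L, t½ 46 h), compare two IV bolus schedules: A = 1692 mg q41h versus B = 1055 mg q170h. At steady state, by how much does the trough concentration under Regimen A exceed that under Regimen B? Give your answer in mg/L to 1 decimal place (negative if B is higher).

14.0 mg/L

Regimen A: f = (1/2)^(41/46) ≈ 0.5391; Cmin,ss = (1692/135)·f/(1−f) ≈ 14.660 mg/L.
Regimen B: f = (1/2)^(170/46) ≈ 0.0772; Cmin,ss = (1055/135)·f/(1−f) ≈ 0.654 mg/L.
Difference ≈ 14.660 − 0.654 ≈ 14.006 mg/L.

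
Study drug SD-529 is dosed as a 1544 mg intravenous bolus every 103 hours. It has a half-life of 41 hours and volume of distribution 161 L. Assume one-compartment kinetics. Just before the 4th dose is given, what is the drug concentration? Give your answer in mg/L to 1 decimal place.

2.0 mg/L

f = (1/2)^(τ/t½) = (1/2)^(103/41) ≈ 0.1753.
C₀ = D/Vd = 1544/161 ≈ 9.590 mg/L.
Before the 4th dose, 3 doses have been given. Superposition: Cmin = C₀·(f + f² + … + f^3).
≈ 9.590 × (0.1753 + 0.0307 + 0.0054) ≈ 9.590 × 0.2114 ≈ 2.027 mg/L.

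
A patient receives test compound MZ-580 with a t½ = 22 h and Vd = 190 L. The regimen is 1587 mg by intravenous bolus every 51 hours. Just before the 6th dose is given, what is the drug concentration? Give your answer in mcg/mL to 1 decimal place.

f = (1/2)^(τ/t½) = (1/2)^(51/22) ≈ 0.2005.
C₀ = D/Vd = 1587/190 ≈ 8.353 mcg/mL.
Before the 6th dose, 5 doses have been given. Superposition: Cmin = C₀·(f + f² + … + f^5).
≈ 8.353 × (0.2005 + 0.0402 + 0.0081 + 0.0016 + 0.0003) ≈ 8.353 × 0.2507 ≈ 2.094 mcg/mL.

2.1 mcg/mL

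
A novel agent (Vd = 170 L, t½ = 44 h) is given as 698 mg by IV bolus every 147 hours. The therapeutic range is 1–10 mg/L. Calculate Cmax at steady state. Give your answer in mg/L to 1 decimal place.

τ/t½ = 147/44 ≈ 3.3409, so fraction remaining f = (1/2)^(147/44) ≈ 0.0987.
At steady state, accumulation factor R = 1/(1 − e^(−kτ)) ≈ 1.1095.
Single-dose peak C₀ = D/Vd = 698/170 ≈ 4.106 mg/L.
Steady-state peak Cmax,ss = C₀·R ≈ 4.106 × 1.1095 ≈ 4.556 mg/L.
Peak 4.6 mg/L vs MTC 10 mg/L: below toxic threshold.

4.6 mg/L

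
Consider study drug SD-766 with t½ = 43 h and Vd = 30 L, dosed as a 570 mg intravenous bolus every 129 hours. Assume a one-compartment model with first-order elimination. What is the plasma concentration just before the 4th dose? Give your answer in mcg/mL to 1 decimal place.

f = (1/2)^(τ/t½) = (1/2)^(129/43) ≈ 0.1250.
C₀ = D/Vd = 570/30 ≈ 19.000 mcg/mL.
Before the 4th dose, 3 doses have been given. Superposition: Cmin = C₀·(f + f² + … + f^3).
≈ 19.000 × (0.1250 + 0.0156 + 0.0020) ≈ 19.000 × 0.1426 ≈ 2.709 mcg/mL.

2.7 mcg/mL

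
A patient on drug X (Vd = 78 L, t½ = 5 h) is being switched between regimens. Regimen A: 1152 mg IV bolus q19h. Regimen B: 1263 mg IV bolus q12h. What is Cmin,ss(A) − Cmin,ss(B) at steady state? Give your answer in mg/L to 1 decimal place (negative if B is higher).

-2.6 mg/L

Regimen A: f = (1/2)^(19/5) ≈ 0.0718; Cmin,ss = (1152/78)·f/(1−f) ≈ 1.142 mg/L.
Regimen B: f = (1/2)^(12/5) ≈ 0.1895; Cmin,ss = (1263/78)·f/(1−f) ≈ 3.786 mg/L.
Difference ≈ 1.142 − 3.786 ≈ -2.644 mg/L.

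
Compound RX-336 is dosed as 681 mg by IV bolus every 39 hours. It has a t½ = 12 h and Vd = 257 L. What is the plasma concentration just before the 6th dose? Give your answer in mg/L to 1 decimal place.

f = (1/2)^(τ/t½) = (1/2)^(39/12) ≈ 0.1051.
C₀ = D/Vd = 681/257 ≈ 2.650 mg/L.
Before the 6th dose, 5 doses have been given. Superposition: Cmin = C₀·(f + f² + … + f^5).
≈ 2.650 × (0.1051 + 0.0110 + 0.0012 + 0.0001 + 0.0000) ≈ 2.650 × 0.1174 ≈ 0.311 mg/L.

0.3 mg/L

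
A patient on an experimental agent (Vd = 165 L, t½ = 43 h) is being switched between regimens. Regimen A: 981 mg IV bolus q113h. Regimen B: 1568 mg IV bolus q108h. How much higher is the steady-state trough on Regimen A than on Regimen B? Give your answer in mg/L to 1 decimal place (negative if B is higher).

-0.9 mg/L

Regimen A: f = (1/2)^(113/43) ≈ 0.1618; Cmin,ss = (981/165)·f/(1−f) ≈ 1.148 mg/L.
Regimen B: f = (1/2)^(108/43) ≈ 0.1754; Cmin,ss = (1568/165)·f/(1−f) ≈ 2.021 mg/L.
Difference ≈ 1.148 − 2.021 ≈ -0.873 mg/L.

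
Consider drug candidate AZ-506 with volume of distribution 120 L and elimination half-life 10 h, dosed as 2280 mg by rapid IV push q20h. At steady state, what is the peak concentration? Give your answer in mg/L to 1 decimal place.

The dosing interval is 2 half-lives, so f = 2^(−2) = 0.25.
At steady state, R = 1/(1 − 0.25) = 4/3.
Single-dose peak C₀ = D/Vd = 2280/120 = 19 mg/L.
Steady-state peak Cmax,ss = C₀·R = 19 × 4/3 ≈ 25.333 mg/L.

25.3 mg/L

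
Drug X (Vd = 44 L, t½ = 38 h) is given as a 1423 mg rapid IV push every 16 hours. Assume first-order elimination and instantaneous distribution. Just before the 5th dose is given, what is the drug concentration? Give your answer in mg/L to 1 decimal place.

f = (1/2)^(τ/t½) = (1/2)^(16/38) ≈ 0.7469.
C₀ = D/Vd = 1423/44 ≈ 32.341 mg/L.
Before the 5th dose, 4 doses have been given. Superposition: Cmin = C₀·(f + f² + … + f^4).
≈ 32.341 × (0.7469 + 0.5579 + 0.4167 + 0.3112) ≈ 32.341 × 2.0327 ≈ 65.740 mg/L.

65.7 mg/L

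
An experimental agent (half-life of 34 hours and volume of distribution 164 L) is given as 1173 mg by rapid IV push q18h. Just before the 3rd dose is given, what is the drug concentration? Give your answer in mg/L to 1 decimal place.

8.4 mg/L

f = (1/2)^(τ/t½) = (1/2)^(18/34) ≈ 0.6928.
C₀ = D/Vd = 1173/164 ≈ 7.152 mg/L.
Before the 3rd dose, 2 doses have been given. Superposition: Cmin = C₀·(f + f²).
≈ 7.152 × (0.6928 + 0.4800) ≈ 7.152 × 1.1728 ≈ 8.388 mg/L.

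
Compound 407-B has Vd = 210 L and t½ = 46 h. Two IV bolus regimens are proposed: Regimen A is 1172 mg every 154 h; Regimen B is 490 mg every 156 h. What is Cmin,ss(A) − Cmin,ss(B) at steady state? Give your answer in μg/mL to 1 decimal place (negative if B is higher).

0.4 μg/mL

Regimen A: f = (1/2)^(154/46) ≈ 0.0982; Cmin,ss = (1172/210)·f/(1−f) ≈ 0.608 μg/mL.
Regimen B: f = (1/2)^(156/46) ≈ 0.0953; Cmin,ss = (490/210)·f/(1−f) ≈ 0.246 μg/mL.
Difference ≈ 0.608 − 0.246 ≈ 0.362 μg/mL.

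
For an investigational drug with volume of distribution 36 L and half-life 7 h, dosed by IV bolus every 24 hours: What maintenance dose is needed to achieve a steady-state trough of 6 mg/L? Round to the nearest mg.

τ/t½ = 24/7 ≈ 3.4286, so f = (1/2)^(24/7) ≈ 0.092875.
Cmin,ss = (D/Vd)·f/(1−f), so D = Cmin,ss·Vd·(1−f)/f.
D = 6 × 36 × (1−f)/f ≈ 6 × 36 × 9.76716 ≈ 2109.71 mg.

2110 mg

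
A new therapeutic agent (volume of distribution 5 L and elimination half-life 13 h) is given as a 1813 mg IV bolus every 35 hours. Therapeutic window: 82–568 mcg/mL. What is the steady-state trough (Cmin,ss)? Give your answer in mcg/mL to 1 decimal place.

66.4 mcg/mL

k = ln2/t½ = ln2/13 ≈ 0.053319 h⁻¹; fraction remaining f = e^(−kτ) = e^(−0.053319×35) ≈ 0.1547.
Each bolus raises the concentration by D/Vd = 1813/5 ≈ 362.600 mcg/mL.
Steady-state trough Cmin,ss = C₀·f/(1−f) ≈ 362.600 × 0.1547/0.8453 ≈ 66.360 mcg/mL.
Trough 66.4 mcg/mL vs MEC 82 mcg/mL: subtherapeutic.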